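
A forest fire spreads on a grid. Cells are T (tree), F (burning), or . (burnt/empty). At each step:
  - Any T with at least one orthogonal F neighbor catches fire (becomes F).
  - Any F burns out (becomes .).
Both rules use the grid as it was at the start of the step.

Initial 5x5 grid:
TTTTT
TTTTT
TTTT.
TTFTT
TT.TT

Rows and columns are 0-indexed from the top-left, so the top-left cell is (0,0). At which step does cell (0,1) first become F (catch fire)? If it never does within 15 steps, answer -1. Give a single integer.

Step 1: cell (0,1)='T' (+3 fires, +1 burnt)
Step 2: cell (0,1)='T' (+7 fires, +3 burnt)
Step 3: cell (0,1)='T' (+6 fires, +7 burnt)
Step 4: cell (0,1)='F' (+4 fires, +6 burnt)
  -> target ignites at step 4
Step 5: cell (0,1)='.' (+2 fires, +4 burnt)
Step 6: cell (0,1)='.' (+0 fires, +2 burnt)
  fire out at step 6

4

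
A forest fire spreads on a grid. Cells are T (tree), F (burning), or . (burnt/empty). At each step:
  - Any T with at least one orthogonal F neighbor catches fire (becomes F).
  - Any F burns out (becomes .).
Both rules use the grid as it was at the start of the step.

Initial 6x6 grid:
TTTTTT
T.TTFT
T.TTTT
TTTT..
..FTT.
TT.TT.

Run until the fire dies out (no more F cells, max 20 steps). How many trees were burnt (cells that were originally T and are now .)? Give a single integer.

Step 1: +6 fires, +2 burnt (F count now 6)
Step 2: +10 fires, +6 burnt (F count now 10)
Step 3: +3 fires, +10 burnt (F count now 3)
Step 4: +2 fires, +3 burnt (F count now 2)
Step 5: +2 fires, +2 burnt (F count now 2)
Step 6: +0 fires, +2 burnt (F count now 0)
Fire out after step 6
Initially T: 25, now '.': 34
Total burnt (originally-T cells now '.'): 23

Answer: 23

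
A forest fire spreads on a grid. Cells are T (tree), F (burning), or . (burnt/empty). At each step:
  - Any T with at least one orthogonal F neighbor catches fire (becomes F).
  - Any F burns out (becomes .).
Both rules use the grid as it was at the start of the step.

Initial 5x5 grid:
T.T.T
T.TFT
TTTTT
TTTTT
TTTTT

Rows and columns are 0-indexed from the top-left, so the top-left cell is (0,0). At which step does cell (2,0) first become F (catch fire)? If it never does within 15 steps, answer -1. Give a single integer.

Step 1: cell (2,0)='T' (+3 fires, +1 burnt)
Step 2: cell (2,0)='T' (+5 fires, +3 burnt)
Step 3: cell (2,0)='T' (+4 fires, +5 burnt)
Step 4: cell (2,0)='F' (+4 fires, +4 burnt)
  -> target ignites at step 4
Step 5: cell (2,0)='.' (+3 fires, +4 burnt)
Step 6: cell (2,0)='.' (+2 fires, +3 burnt)
Step 7: cell (2,0)='.' (+0 fires, +2 burnt)
  fire out at step 7

4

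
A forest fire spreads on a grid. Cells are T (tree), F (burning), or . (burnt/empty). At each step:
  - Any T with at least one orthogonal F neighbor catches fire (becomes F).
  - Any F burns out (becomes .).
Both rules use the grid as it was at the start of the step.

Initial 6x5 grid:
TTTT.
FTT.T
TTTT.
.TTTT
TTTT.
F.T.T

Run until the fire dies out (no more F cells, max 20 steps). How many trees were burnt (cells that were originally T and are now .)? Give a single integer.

Answer: 19

Derivation:
Step 1: +4 fires, +2 burnt (F count now 4)
Step 2: +4 fires, +4 burnt (F count now 4)
Step 3: +4 fires, +4 burnt (F count now 4)
Step 4: +5 fires, +4 burnt (F count now 5)
Step 5: +1 fires, +5 burnt (F count now 1)
Step 6: +1 fires, +1 burnt (F count now 1)
Step 7: +0 fires, +1 burnt (F count now 0)
Fire out after step 7
Initially T: 21, now '.': 28
Total burnt (originally-T cells now '.'): 19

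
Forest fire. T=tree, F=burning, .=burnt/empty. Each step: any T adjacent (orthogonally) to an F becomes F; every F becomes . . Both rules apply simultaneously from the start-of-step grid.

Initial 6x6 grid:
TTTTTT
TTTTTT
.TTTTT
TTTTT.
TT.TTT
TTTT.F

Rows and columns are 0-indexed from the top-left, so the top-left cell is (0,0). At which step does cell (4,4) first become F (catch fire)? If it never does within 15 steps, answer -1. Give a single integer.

Step 1: cell (4,4)='T' (+1 fires, +1 burnt)
Step 2: cell (4,4)='F' (+1 fires, +1 burnt)
  -> target ignites at step 2
Step 3: cell (4,4)='.' (+2 fires, +1 burnt)
Step 4: cell (4,4)='.' (+3 fires, +2 burnt)
Step 5: cell (4,4)='.' (+5 fires, +3 burnt)
Step 6: cell (4,4)='.' (+6 fires, +5 burnt)
Step 7: cell (4,4)='.' (+7 fires, +6 burnt)
Step 8: cell (4,4)='.' (+3 fires, +7 burnt)
Step 9: cell (4,4)='.' (+2 fires, +3 burnt)
Step 10: cell (4,4)='.' (+1 fires, +2 burnt)
Step 11: cell (4,4)='.' (+0 fires, +1 burnt)
  fire out at step 11

2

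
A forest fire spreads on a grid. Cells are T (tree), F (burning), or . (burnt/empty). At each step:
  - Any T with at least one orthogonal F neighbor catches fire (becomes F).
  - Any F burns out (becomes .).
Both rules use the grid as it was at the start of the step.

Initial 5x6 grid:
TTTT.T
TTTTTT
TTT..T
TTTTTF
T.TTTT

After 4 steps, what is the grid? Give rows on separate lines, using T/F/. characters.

Step 1: 3 trees catch fire, 1 burn out
  TTTT.T
  TTTTTT
  TTT..F
  TTTTF.
  T.TTTF
Step 2: 3 trees catch fire, 3 burn out
  TTTT.T
  TTTTTF
  TTT...
  TTTF..
  T.TTF.
Step 3: 4 trees catch fire, 3 burn out
  TTTT.F
  TTTTF.
  TTT...
  TTF...
  T.TF..
Step 4: 4 trees catch fire, 4 burn out
  TTTT..
  TTTF..
  TTF...
  TF....
  T.F...

TTTT..
TTTF..
TTF...
TF....
T.F...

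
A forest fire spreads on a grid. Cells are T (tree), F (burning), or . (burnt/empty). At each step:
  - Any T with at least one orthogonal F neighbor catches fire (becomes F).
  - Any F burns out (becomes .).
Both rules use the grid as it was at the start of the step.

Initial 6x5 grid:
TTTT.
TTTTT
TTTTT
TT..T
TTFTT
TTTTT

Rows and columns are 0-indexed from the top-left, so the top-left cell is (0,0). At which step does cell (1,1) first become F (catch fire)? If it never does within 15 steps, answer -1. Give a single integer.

Step 1: cell (1,1)='T' (+3 fires, +1 burnt)
Step 2: cell (1,1)='T' (+5 fires, +3 burnt)
Step 3: cell (1,1)='T' (+5 fires, +5 burnt)
Step 4: cell (1,1)='F' (+4 fires, +5 burnt)
  -> target ignites at step 4
Step 5: cell (1,1)='.' (+5 fires, +4 burnt)
Step 6: cell (1,1)='.' (+3 fires, +5 burnt)
Step 7: cell (1,1)='.' (+1 fires, +3 burnt)
Step 8: cell (1,1)='.' (+0 fires, +1 burnt)
  fire out at step 8

4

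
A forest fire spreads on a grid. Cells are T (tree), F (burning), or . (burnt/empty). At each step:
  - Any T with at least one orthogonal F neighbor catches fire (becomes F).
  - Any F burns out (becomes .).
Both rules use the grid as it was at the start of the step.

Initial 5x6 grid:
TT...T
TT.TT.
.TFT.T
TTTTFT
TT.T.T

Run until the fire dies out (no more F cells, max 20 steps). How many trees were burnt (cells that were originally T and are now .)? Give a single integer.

Answer: 18

Derivation:
Step 1: +5 fires, +2 burnt (F count now 5)
Step 2: +6 fires, +5 burnt (F count now 6)
Step 3: +5 fires, +6 burnt (F count now 5)
Step 4: +2 fires, +5 burnt (F count now 2)
Step 5: +0 fires, +2 burnt (F count now 0)
Fire out after step 5
Initially T: 19, now '.': 29
Total burnt (originally-T cells now '.'): 18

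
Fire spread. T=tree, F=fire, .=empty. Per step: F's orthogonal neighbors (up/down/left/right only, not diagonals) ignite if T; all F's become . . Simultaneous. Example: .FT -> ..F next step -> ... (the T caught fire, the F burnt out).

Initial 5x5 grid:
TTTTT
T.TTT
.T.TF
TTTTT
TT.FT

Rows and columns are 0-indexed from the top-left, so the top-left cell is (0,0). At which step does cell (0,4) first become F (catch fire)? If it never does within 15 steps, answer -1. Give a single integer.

Step 1: cell (0,4)='T' (+5 fires, +2 burnt)
Step 2: cell (0,4)='F' (+3 fires, +5 burnt)
  -> target ignites at step 2
Step 3: cell (0,4)='.' (+3 fires, +3 burnt)
Step 4: cell (0,4)='.' (+4 fires, +3 burnt)
Step 5: cell (0,4)='.' (+2 fires, +4 burnt)
Step 6: cell (0,4)='.' (+1 fires, +2 burnt)
Step 7: cell (0,4)='.' (+1 fires, +1 burnt)
Step 8: cell (0,4)='.' (+0 fires, +1 burnt)
  fire out at step 8

2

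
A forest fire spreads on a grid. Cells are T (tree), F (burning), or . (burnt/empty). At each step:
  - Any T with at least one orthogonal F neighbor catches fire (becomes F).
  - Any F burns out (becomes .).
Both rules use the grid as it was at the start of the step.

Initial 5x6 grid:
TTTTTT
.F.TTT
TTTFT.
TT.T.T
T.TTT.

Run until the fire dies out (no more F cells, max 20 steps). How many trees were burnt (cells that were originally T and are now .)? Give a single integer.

Step 1: +6 fires, +2 burnt (F count now 6)
Step 2: +7 fires, +6 burnt (F count now 7)
Step 3: +5 fires, +7 burnt (F count now 5)
Step 4: +2 fires, +5 burnt (F count now 2)
Step 5: +0 fires, +2 burnt (F count now 0)
Fire out after step 5
Initially T: 21, now '.': 29
Total burnt (originally-T cells now '.'): 20

Answer: 20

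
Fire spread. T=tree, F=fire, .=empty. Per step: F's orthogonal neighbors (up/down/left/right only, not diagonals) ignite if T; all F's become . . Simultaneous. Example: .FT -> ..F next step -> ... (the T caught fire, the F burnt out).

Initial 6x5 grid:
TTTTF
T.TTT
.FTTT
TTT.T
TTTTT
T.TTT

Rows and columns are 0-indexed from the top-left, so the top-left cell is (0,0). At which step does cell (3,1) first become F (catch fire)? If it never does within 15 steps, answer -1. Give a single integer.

Step 1: cell (3,1)='F' (+4 fires, +2 burnt)
  -> target ignites at step 1
Step 2: cell (3,1)='.' (+8 fires, +4 burnt)
Step 3: cell (3,1)='.' (+4 fires, +8 burnt)
Step 4: cell (3,1)='.' (+5 fires, +4 burnt)
Step 5: cell (3,1)='.' (+3 fires, +5 burnt)
Step 6: cell (3,1)='.' (+0 fires, +3 burnt)
  fire out at step 6

1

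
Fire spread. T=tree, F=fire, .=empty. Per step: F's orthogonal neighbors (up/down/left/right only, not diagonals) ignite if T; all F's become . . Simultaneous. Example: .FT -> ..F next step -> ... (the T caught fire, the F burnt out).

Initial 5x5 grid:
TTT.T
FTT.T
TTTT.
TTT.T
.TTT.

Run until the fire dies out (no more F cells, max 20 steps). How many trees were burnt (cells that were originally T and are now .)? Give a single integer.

Answer: 15

Derivation:
Step 1: +3 fires, +1 burnt (F count now 3)
Step 2: +4 fires, +3 burnt (F count now 4)
Step 3: +3 fires, +4 burnt (F count now 3)
Step 4: +3 fires, +3 burnt (F count now 3)
Step 5: +1 fires, +3 burnt (F count now 1)
Step 6: +1 fires, +1 burnt (F count now 1)
Step 7: +0 fires, +1 burnt (F count now 0)
Fire out after step 7
Initially T: 18, now '.': 22
Total burnt (originally-T cells now '.'): 15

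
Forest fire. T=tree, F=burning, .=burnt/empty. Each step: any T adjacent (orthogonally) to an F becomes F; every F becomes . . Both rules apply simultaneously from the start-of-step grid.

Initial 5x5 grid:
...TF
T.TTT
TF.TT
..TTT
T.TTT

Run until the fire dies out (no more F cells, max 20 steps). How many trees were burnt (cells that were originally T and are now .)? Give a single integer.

Step 1: +3 fires, +2 burnt (F count now 3)
Step 2: +3 fires, +3 burnt (F count now 3)
Step 3: +3 fires, +3 burnt (F count now 3)
Step 4: +2 fires, +3 burnt (F count now 2)
Step 5: +2 fires, +2 burnt (F count now 2)
Step 6: +1 fires, +2 burnt (F count now 1)
Step 7: +0 fires, +1 burnt (F count now 0)
Fire out after step 7
Initially T: 15, now '.': 24
Total burnt (originally-T cells now '.'): 14

Answer: 14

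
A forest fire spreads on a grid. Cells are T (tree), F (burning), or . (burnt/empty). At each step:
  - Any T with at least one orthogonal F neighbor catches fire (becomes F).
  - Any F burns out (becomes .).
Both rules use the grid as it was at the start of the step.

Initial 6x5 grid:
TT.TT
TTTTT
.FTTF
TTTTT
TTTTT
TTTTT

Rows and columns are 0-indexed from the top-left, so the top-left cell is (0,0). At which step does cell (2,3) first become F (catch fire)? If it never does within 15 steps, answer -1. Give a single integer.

Step 1: cell (2,3)='F' (+6 fires, +2 burnt)
  -> target ignites at step 1
Step 2: cell (2,3)='.' (+10 fires, +6 burnt)
Step 3: cell (2,3)='.' (+7 fires, +10 burnt)
Step 4: cell (2,3)='.' (+3 fires, +7 burnt)
Step 5: cell (2,3)='.' (+0 fires, +3 burnt)
  fire out at step 5

1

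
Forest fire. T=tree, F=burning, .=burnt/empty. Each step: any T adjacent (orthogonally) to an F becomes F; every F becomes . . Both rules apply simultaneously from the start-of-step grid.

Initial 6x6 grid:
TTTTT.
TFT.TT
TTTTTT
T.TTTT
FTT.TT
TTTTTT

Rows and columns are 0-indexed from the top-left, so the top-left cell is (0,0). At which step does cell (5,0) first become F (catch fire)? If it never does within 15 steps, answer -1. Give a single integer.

Step 1: cell (5,0)='F' (+7 fires, +2 burnt)
  -> target ignites at step 1
Step 2: cell (5,0)='.' (+6 fires, +7 burnt)
Step 3: cell (5,0)='.' (+4 fires, +6 burnt)
Step 4: cell (5,0)='.' (+4 fires, +4 burnt)
Step 5: cell (5,0)='.' (+4 fires, +4 burnt)
Step 6: cell (5,0)='.' (+4 fires, +4 burnt)
Step 7: cell (5,0)='.' (+1 fires, +4 burnt)
Step 8: cell (5,0)='.' (+0 fires, +1 burnt)
  fire out at step 8

1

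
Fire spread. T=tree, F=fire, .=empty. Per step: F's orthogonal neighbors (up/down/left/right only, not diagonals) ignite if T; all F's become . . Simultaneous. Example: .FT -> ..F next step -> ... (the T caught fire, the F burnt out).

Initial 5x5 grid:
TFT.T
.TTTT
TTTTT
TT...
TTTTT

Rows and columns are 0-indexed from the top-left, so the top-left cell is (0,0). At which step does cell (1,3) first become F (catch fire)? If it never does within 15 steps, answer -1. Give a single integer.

Step 1: cell (1,3)='T' (+3 fires, +1 burnt)
Step 2: cell (1,3)='T' (+2 fires, +3 burnt)
Step 3: cell (1,3)='F' (+4 fires, +2 burnt)
  -> target ignites at step 3
Step 4: cell (1,3)='.' (+4 fires, +4 burnt)
Step 5: cell (1,3)='.' (+4 fires, +4 burnt)
Step 6: cell (1,3)='.' (+1 fires, +4 burnt)
Step 7: cell (1,3)='.' (+1 fires, +1 burnt)
Step 8: cell (1,3)='.' (+0 fires, +1 burnt)
  fire out at step 8

3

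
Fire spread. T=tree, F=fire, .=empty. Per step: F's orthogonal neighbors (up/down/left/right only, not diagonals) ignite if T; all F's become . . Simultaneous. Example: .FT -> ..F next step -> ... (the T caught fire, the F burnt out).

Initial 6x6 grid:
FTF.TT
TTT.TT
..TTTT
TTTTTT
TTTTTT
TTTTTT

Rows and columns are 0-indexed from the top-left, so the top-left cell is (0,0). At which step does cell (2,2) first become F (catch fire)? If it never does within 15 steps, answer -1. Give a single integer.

Step 1: cell (2,2)='T' (+3 fires, +2 burnt)
Step 2: cell (2,2)='F' (+2 fires, +3 burnt)
  -> target ignites at step 2
Step 3: cell (2,2)='.' (+2 fires, +2 burnt)
Step 4: cell (2,2)='.' (+4 fires, +2 burnt)
Step 5: cell (2,2)='.' (+7 fires, +4 burnt)
Step 6: cell (2,2)='.' (+7 fires, +7 burnt)
Step 7: cell (2,2)='.' (+4 fires, +7 burnt)
Step 8: cell (2,2)='.' (+1 fires, +4 burnt)
Step 9: cell (2,2)='.' (+0 fires, +1 burnt)
  fire out at step 9

2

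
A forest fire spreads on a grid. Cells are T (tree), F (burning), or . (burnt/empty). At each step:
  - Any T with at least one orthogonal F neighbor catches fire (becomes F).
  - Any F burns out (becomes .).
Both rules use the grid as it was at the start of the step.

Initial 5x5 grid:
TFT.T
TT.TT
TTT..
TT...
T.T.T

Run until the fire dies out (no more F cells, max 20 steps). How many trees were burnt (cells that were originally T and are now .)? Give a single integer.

Step 1: +3 fires, +1 burnt (F count now 3)
Step 2: +2 fires, +3 burnt (F count now 2)
Step 3: +3 fires, +2 burnt (F count now 3)
Step 4: +1 fires, +3 burnt (F count now 1)
Step 5: +1 fires, +1 burnt (F count now 1)
Step 6: +0 fires, +1 burnt (F count now 0)
Fire out after step 6
Initially T: 15, now '.': 20
Total burnt (originally-T cells now '.'): 10

Answer: 10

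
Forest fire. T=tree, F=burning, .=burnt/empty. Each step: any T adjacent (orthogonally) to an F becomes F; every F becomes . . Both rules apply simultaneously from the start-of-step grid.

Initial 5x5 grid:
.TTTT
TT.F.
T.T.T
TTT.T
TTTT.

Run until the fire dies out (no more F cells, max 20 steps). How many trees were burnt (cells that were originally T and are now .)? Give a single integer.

Answer: 15

Derivation:
Step 1: +1 fires, +1 burnt (F count now 1)
Step 2: +2 fires, +1 burnt (F count now 2)
Step 3: +1 fires, +2 burnt (F count now 1)
Step 4: +1 fires, +1 burnt (F count now 1)
Step 5: +1 fires, +1 burnt (F count now 1)
Step 6: +1 fires, +1 burnt (F count now 1)
Step 7: +1 fires, +1 burnt (F count now 1)
Step 8: +2 fires, +1 burnt (F count now 2)
Step 9: +2 fires, +2 burnt (F count now 2)
Step 10: +2 fires, +2 burnt (F count now 2)
Step 11: +1 fires, +2 burnt (F count now 1)
Step 12: +0 fires, +1 burnt (F count now 0)
Fire out after step 12
Initially T: 17, now '.': 23
Total burnt (originally-T cells now '.'): 15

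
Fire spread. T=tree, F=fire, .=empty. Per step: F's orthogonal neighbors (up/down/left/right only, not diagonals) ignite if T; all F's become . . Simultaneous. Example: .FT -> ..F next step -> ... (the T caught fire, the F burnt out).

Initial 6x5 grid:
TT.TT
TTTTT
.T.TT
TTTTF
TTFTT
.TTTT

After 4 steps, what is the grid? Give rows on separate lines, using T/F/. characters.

Step 1: 7 trees catch fire, 2 burn out
  TT.TT
  TTTTT
  .T.TF
  TTFF.
  TF.FF
  .TFTT
Step 2: 7 trees catch fire, 7 burn out
  TT.TT
  TTTTF
  .T.F.
  TF...
  F....
  .F.FF
Step 3: 4 trees catch fire, 7 burn out
  TT.TF
  TTTF.
  .F...
  F....
  .....
  .....
Step 4: 3 trees catch fire, 4 burn out
  TT.F.
  TFF..
  .....
  .....
  .....
  .....

TT.F.
TFF..
.....
.....
.....
.....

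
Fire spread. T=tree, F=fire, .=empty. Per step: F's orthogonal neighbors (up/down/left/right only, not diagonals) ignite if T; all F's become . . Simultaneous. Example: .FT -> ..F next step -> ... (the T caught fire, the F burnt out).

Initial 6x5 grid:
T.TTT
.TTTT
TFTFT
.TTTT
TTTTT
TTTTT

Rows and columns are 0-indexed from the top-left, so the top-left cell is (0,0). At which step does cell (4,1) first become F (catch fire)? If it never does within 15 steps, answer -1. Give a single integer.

Step 1: cell (4,1)='T' (+7 fires, +2 burnt)
Step 2: cell (4,1)='F' (+7 fires, +7 burnt)
  -> target ignites at step 2
Step 3: cell (4,1)='.' (+7 fires, +7 burnt)
Step 4: cell (4,1)='.' (+3 fires, +7 burnt)
Step 5: cell (4,1)='.' (+0 fires, +3 burnt)
  fire out at step 5

2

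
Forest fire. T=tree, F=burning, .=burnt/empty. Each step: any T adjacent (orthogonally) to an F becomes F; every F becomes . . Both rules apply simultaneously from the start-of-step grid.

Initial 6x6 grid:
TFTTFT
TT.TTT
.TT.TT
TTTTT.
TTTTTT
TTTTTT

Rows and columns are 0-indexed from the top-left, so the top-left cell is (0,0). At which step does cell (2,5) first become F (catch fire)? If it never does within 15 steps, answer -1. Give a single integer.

Step 1: cell (2,5)='T' (+6 fires, +2 burnt)
Step 2: cell (2,5)='T' (+5 fires, +6 burnt)
Step 3: cell (2,5)='F' (+4 fires, +5 burnt)
  -> target ignites at step 3
Step 4: cell (2,5)='.' (+5 fires, +4 burnt)
Step 5: cell (2,5)='.' (+6 fires, +5 burnt)
Step 6: cell (2,5)='.' (+4 fires, +6 burnt)
Step 7: cell (2,5)='.' (+0 fires, +4 burnt)
  fire out at step 7

3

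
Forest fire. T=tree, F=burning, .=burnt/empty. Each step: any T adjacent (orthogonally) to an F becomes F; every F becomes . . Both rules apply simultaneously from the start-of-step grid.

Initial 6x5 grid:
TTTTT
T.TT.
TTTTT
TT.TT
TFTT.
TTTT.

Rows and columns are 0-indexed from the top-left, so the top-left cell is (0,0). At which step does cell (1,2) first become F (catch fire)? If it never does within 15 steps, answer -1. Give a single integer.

Step 1: cell (1,2)='T' (+4 fires, +1 burnt)
Step 2: cell (1,2)='T' (+5 fires, +4 burnt)
Step 3: cell (1,2)='T' (+4 fires, +5 burnt)
Step 4: cell (1,2)='F' (+4 fires, +4 burnt)
  -> target ignites at step 4
Step 5: cell (1,2)='.' (+4 fires, +4 burnt)
Step 6: cell (1,2)='.' (+2 fires, +4 burnt)
Step 7: cell (1,2)='.' (+1 fires, +2 burnt)
Step 8: cell (1,2)='.' (+0 fires, +1 burnt)
  fire out at step 8

4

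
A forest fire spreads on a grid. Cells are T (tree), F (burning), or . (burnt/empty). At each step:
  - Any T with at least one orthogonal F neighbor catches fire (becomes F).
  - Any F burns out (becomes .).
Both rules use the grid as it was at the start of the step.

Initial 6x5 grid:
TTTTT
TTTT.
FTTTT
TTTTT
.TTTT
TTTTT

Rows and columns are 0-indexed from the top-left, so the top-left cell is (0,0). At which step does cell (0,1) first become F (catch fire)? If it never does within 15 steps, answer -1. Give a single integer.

Step 1: cell (0,1)='T' (+3 fires, +1 burnt)
Step 2: cell (0,1)='T' (+4 fires, +3 burnt)
Step 3: cell (0,1)='F' (+5 fires, +4 burnt)
  -> target ignites at step 3
Step 4: cell (0,1)='.' (+6 fires, +5 burnt)
Step 5: cell (0,1)='.' (+5 fires, +6 burnt)
Step 6: cell (0,1)='.' (+3 fires, +5 burnt)
Step 7: cell (0,1)='.' (+1 fires, +3 burnt)
Step 8: cell (0,1)='.' (+0 fires, +1 burnt)
  fire out at step 8

3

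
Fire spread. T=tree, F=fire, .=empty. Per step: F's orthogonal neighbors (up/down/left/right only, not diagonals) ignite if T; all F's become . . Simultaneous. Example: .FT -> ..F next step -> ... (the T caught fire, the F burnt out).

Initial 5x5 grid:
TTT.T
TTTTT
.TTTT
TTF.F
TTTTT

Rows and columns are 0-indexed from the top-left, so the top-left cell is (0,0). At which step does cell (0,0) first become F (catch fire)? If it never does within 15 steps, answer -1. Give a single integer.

Step 1: cell (0,0)='T' (+5 fires, +2 burnt)
Step 2: cell (0,0)='T' (+7 fires, +5 burnt)
Step 3: cell (0,0)='T' (+5 fires, +7 burnt)
Step 4: cell (0,0)='T' (+2 fires, +5 burnt)
Step 5: cell (0,0)='F' (+1 fires, +2 burnt)
  -> target ignites at step 5
Step 6: cell (0,0)='.' (+0 fires, +1 burnt)
  fire out at step 6

5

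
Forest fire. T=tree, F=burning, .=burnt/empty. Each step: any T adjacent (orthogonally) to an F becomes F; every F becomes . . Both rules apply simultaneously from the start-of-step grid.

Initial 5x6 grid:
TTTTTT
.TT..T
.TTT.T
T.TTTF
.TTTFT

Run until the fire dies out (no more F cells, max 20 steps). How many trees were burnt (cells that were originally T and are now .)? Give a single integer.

Answer: 20

Derivation:
Step 1: +4 fires, +2 burnt (F count now 4)
Step 2: +3 fires, +4 burnt (F count now 3)
Step 3: +4 fires, +3 burnt (F count now 4)
Step 4: +2 fires, +4 burnt (F count now 2)
Step 5: +3 fires, +2 burnt (F count now 3)
Step 6: +2 fires, +3 burnt (F count now 2)
Step 7: +1 fires, +2 burnt (F count now 1)
Step 8: +1 fires, +1 burnt (F count now 1)
Step 9: +0 fires, +1 burnt (F count now 0)
Fire out after step 9
Initially T: 21, now '.': 29
Total burnt (originally-T cells now '.'): 20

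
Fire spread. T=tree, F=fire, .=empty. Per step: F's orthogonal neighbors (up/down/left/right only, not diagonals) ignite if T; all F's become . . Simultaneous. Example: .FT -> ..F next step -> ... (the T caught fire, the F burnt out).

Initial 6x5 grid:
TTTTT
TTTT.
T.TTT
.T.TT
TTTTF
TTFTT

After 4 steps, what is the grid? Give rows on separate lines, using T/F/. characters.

Step 1: 6 trees catch fire, 2 burn out
  TTTTT
  TTTT.
  T.TTT
  .T.TF
  TTFF.
  TF.FF
Step 2: 4 trees catch fire, 6 burn out
  TTTTT
  TTTT.
  T.TTF
  .T.F.
  TF...
  F....
Step 3: 3 trees catch fire, 4 burn out
  TTTTT
  TTTT.
  T.TF.
  .F...
  F....
  .....
Step 4: 2 trees catch fire, 3 burn out
  TTTTT
  TTTF.
  T.F..
  .....
  .....
  .....

TTTTT
TTTF.
T.F..
.....
.....
.....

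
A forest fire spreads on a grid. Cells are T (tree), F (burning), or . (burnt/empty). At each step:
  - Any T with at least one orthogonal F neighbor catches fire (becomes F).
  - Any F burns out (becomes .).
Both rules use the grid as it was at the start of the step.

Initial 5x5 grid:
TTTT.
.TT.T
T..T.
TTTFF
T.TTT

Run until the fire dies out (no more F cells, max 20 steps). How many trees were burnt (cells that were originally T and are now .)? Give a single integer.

Answer: 9

Derivation:
Step 1: +4 fires, +2 burnt (F count now 4)
Step 2: +2 fires, +4 burnt (F count now 2)
Step 3: +1 fires, +2 burnt (F count now 1)
Step 4: +2 fires, +1 burnt (F count now 2)
Step 5: +0 fires, +2 burnt (F count now 0)
Fire out after step 5
Initially T: 16, now '.': 18
Total burnt (originally-T cells now '.'): 9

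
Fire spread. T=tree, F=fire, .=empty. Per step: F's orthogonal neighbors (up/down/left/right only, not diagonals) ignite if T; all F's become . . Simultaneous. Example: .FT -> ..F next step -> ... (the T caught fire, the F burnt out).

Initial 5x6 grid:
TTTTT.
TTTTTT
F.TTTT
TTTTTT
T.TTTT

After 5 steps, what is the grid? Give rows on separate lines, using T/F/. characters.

Step 1: 2 trees catch fire, 1 burn out
  TTTTT.
  FTTTTT
  ..TTTT
  FTTTTT
  T.TTTT
Step 2: 4 trees catch fire, 2 burn out
  FTTTT.
  .FTTTT
  ..TTTT
  .FTTTT
  F.TTTT
Step 3: 3 trees catch fire, 4 burn out
  .FTTT.
  ..FTTT
  ..TTTT
  ..FTTT
  ..TTTT
Step 4: 5 trees catch fire, 3 burn out
  ..FTT.
  ...FTT
  ..FTTT
  ...FTT
  ..FTTT
Step 5: 5 trees catch fire, 5 burn out
  ...FT.
  ....FT
  ...FTT
  ....FT
  ...FTT

...FT.
....FT
...FTT
....FT
...FTT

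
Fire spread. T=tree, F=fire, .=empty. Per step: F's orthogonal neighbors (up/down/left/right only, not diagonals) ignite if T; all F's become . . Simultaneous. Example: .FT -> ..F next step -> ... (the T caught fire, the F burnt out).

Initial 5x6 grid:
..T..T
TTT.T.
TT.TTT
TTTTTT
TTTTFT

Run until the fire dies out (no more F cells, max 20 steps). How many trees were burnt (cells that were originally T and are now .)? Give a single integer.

Step 1: +3 fires, +1 burnt (F count now 3)
Step 2: +4 fires, +3 burnt (F count now 4)
Step 3: +5 fires, +4 burnt (F count now 5)
Step 4: +2 fires, +5 burnt (F count now 2)
Step 5: +2 fires, +2 burnt (F count now 2)
Step 6: +2 fires, +2 burnt (F count now 2)
Step 7: +2 fires, +2 burnt (F count now 2)
Step 8: +1 fires, +2 burnt (F count now 1)
Step 9: +0 fires, +1 burnt (F count now 0)
Fire out after step 9
Initially T: 22, now '.': 29
Total burnt (originally-T cells now '.'): 21

Answer: 21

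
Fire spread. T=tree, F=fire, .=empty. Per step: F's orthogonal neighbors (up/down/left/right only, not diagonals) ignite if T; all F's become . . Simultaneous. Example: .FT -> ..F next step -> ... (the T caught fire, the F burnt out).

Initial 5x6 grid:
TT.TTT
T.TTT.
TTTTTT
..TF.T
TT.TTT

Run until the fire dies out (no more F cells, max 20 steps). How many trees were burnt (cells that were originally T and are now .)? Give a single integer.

Step 1: +3 fires, +1 burnt (F count now 3)
Step 2: +4 fires, +3 burnt (F count now 4)
Step 3: +6 fires, +4 burnt (F count now 6)
Step 4: +3 fires, +6 burnt (F count now 3)
Step 5: +2 fires, +3 burnt (F count now 2)
Step 6: +1 fires, +2 burnt (F count now 1)
Step 7: +1 fires, +1 burnt (F count now 1)
Step 8: +0 fires, +1 burnt (F count now 0)
Fire out after step 8
Initially T: 22, now '.': 28
Total burnt (originally-T cells now '.'): 20

Answer: 20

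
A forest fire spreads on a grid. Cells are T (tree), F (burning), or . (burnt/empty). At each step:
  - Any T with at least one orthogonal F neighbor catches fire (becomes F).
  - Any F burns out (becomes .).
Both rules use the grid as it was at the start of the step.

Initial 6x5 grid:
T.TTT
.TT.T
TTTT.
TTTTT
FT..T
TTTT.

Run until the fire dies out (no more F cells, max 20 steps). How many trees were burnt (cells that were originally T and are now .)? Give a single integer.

Answer: 21

Derivation:
Step 1: +3 fires, +1 burnt (F count now 3)
Step 2: +3 fires, +3 burnt (F count now 3)
Step 3: +3 fires, +3 burnt (F count now 3)
Step 4: +4 fires, +3 burnt (F count now 4)
Step 5: +3 fires, +4 burnt (F count now 3)
Step 6: +2 fires, +3 burnt (F count now 2)
Step 7: +1 fires, +2 burnt (F count now 1)
Step 8: +1 fires, +1 burnt (F count now 1)
Step 9: +1 fires, +1 burnt (F count now 1)
Step 10: +0 fires, +1 burnt (F count now 0)
Fire out after step 10
Initially T: 22, now '.': 29
Total burnt (originally-T cells now '.'): 21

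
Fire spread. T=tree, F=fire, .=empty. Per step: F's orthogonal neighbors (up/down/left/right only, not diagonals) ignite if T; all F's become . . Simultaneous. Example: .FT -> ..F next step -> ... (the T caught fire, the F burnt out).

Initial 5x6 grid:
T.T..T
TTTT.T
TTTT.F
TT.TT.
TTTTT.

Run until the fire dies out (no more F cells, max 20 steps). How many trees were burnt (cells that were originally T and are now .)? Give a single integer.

Step 1: +1 fires, +1 burnt (F count now 1)
Step 2: +1 fires, +1 burnt (F count now 1)
Step 3: +0 fires, +1 burnt (F count now 0)
Fire out after step 3
Initially T: 21, now '.': 11
Total burnt (originally-T cells now '.'): 2

Answer: 2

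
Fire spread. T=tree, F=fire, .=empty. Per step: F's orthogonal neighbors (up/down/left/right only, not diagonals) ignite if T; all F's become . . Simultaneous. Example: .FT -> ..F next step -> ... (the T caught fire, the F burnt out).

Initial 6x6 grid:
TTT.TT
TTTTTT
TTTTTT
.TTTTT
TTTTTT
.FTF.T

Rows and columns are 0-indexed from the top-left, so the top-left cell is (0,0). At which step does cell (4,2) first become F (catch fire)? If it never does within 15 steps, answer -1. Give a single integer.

Step 1: cell (4,2)='T' (+3 fires, +2 burnt)
Step 2: cell (4,2)='F' (+5 fires, +3 burnt)
  -> target ignites at step 2
Step 3: cell (4,2)='.' (+5 fires, +5 burnt)
Step 4: cell (4,2)='.' (+7 fires, +5 burnt)
Step 5: cell (4,2)='.' (+5 fires, +7 burnt)
Step 6: cell (4,2)='.' (+4 fires, +5 burnt)
Step 7: cell (4,2)='.' (+1 fires, +4 burnt)
Step 8: cell (4,2)='.' (+0 fires, +1 burnt)
  fire out at step 8

2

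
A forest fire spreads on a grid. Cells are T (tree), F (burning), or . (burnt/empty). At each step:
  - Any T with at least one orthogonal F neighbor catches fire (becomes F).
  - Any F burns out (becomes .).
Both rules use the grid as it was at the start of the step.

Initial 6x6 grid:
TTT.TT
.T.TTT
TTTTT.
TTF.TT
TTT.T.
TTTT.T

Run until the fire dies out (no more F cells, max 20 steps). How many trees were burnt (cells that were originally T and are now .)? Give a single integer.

Step 1: +3 fires, +1 burnt (F count now 3)
Step 2: +5 fires, +3 burnt (F count now 5)
Step 3: +7 fires, +5 burnt (F count now 7)
Step 4: +4 fires, +7 burnt (F count now 4)
Step 5: +6 fires, +4 burnt (F count now 6)
Step 6: +1 fires, +6 burnt (F count now 1)
Step 7: +0 fires, +1 burnt (F count now 0)
Fire out after step 7
Initially T: 27, now '.': 35
Total burnt (originally-T cells now '.'): 26

Answer: 26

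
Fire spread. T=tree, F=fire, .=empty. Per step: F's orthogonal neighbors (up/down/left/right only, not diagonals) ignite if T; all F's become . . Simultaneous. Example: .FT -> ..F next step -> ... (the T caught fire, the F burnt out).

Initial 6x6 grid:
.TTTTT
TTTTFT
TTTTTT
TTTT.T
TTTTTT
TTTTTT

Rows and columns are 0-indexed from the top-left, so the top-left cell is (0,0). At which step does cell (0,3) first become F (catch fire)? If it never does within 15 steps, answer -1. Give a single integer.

Step 1: cell (0,3)='T' (+4 fires, +1 burnt)
Step 2: cell (0,3)='F' (+5 fires, +4 burnt)
  -> target ignites at step 2
Step 3: cell (0,3)='.' (+5 fires, +5 burnt)
Step 4: cell (0,3)='.' (+6 fires, +5 burnt)
Step 5: cell (0,3)='.' (+6 fires, +6 burnt)
Step 6: cell (0,3)='.' (+4 fires, +6 burnt)
Step 7: cell (0,3)='.' (+2 fires, +4 burnt)
Step 8: cell (0,3)='.' (+1 fires, +2 burnt)
Step 9: cell (0,3)='.' (+0 fires, +1 burnt)
  fire out at step 9

2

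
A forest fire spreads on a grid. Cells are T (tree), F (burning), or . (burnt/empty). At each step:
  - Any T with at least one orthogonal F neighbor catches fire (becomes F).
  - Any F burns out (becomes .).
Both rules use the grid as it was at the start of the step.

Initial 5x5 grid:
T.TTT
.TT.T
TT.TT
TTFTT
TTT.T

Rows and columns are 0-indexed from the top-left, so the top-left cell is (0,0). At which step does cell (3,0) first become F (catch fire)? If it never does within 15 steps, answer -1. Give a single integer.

Step 1: cell (3,0)='T' (+3 fires, +1 burnt)
Step 2: cell (3,0)='F' (+5 fires, +3 burnt)
  -> target ignites at step 2
Step 3: cell (3,0)='.' (+5 fires, +5 burnt)
Step 4: cell (3,0)='.' (+2 fires, +5 burnt)
Step 5: cell (3,0)='.' (+2 fires, +2 burnt)
Step 6: cell (3,0)='.' (+1 fires, +2 burnt)
Step 7: cell (3,0)='.' (+0 fires, +1 burnt)
  fire out at step 7

2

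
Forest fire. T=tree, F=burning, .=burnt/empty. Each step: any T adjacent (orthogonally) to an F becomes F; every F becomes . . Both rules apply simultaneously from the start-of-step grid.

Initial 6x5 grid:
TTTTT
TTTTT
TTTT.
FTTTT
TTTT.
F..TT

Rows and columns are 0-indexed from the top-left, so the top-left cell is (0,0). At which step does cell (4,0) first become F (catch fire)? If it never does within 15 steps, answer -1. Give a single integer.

Step 1: cell (4,0)='F' (+3 fires, +2 burnt)
  -> target ignites at step 1
Step 2: cell (4,0)='.' (+4 fires, +3 burnt)
Step 3: cell (4,0)='.' (+5 fires, +4 burnt)
Step 4: cell (4,0)='.' (+5 fires, +5 burnt)
Step 5: cell (4,0)='.' (+3 fires, +5 burnt)
Step 6: cell (4,0)='.' (+3 fires, +3 burnt)
Step 7: cell (4,0)='.' (+1 fires, +3 burnt)
Step 8: cell (4,0)='.' (+0 fires, +1 burnt)
  fire out at step 8

1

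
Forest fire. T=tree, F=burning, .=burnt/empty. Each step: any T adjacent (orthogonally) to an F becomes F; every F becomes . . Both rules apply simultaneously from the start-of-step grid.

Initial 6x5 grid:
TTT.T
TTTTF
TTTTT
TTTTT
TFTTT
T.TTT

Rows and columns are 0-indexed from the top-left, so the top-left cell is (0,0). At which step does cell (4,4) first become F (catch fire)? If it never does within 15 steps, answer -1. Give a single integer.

Step 1: cell (4,4)='T' (+6 fires, +2 burnt)
Step 2: cell (4,4)='T' (+9 fires, +6 burnt)
Step 3: cell (4,4)='F' (+7 fires, +9 burnt)
  -> target ignites at step 3
Step 4: cell (4,4)='.' (+3 fires, +7 burnt)
Step 5: cell (4,4)='.' (+1 fires, +3 burnt)
Step 6: cell (4,4)='.' (+0 fires, +1 burnt)
  fire out at step 6

3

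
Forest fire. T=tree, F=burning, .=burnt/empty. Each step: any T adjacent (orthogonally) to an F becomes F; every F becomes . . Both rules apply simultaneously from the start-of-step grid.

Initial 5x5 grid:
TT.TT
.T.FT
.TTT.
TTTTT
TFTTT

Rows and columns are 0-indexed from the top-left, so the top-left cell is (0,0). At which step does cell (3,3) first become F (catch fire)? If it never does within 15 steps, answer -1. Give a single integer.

Step 1: cell (3,3)='T' (+6 fires, +2 burnt)
Step 2: cell (3,3)='F' (+7 fires, +6 burnt)
  -> target ignites at step 2
Step 3: cell (3,3)='.' (+3 fires, +7 burnt)
Step 4: cell (3,3)='.' (+1 fires, +3 burnt)
Step 5: cell (3,3)='.' (+1 fires, +1 burnt)
Step 6: cell (3,3)='.' (+0 fires, +1 burnt)
  fire out at step 6

2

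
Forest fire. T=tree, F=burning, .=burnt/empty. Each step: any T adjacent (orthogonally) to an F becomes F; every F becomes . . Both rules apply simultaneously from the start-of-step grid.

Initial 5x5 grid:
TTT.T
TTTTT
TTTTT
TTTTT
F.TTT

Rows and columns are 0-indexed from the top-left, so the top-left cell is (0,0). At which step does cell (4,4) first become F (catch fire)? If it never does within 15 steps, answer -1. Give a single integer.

Step 1: cell (4,4)='T' (+1 fires, +1 burnt)
Step 2: cell (4,4)='T' (+2 fires, +1 burnt)
Step 3: cell (4,4)='T' (+3 fires, +2 burnt)
Step 4: cell (4,4)='T' (+5 fires, +3 burnt)
Step 5: cell (4,4)='T' (+5 fires, +5 burnt)
Step 6: cell (4,4)='F' (+4 fires, +5 burnt)
  -> target ignites at step 6
Step 7: cell (4,4)='.' (+1 fires, +4 burnt)
Step 8: cell (4,4)='.' (+1 fires, +1 burnt)
Step 9: cell (4,4)='.' (+0 fires, +1 burnt)
  fire out at step 9

6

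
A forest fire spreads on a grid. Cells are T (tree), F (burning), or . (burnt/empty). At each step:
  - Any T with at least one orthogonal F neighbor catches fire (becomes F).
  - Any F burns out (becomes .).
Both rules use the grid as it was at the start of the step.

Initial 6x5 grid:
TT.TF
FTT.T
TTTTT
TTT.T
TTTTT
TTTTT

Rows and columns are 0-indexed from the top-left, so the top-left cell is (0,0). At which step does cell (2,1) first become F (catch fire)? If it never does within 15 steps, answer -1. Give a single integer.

Step 1: cell (2,1)='T' (+5 fires, +2 burnt)
Step 2: cell (2,1)='F' (+5 fires, +5 burnt)
  -> target ignites at step 2
Step 3: cell (2,1)='.' (+5 fires, +5 burnt)
Step 4: cell (2,1)='.' (+4 fires, +5 burnt)
Step 5: cell (2,1)='.' (+4 fires, +4 burnt)
Step 6: cell (2,1)='.' (+2 fires, +4 burnt)
Step 7: cell (2,1)='.' (+0 fires, +2 burnt)
  fire out at step 7

2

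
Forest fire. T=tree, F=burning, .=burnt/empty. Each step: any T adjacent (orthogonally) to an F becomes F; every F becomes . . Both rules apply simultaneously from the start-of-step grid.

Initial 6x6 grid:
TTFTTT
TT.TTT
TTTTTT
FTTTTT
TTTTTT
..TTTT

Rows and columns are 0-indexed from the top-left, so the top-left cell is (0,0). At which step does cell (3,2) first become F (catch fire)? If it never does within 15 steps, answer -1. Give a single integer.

Step 1: cell (3,2)='T' (+5 fires, +2 burnt)
Step 2: cell (3,2)='F' (+8 fires, +5 burnt)
  -> target ignites at step 2
Step 3: cell (3,2)='.' (+6 fires, +8 burnt)
Step 4: cell (3,2)='.' (+5 fires, +6 burnt)
Step 5: cell (3,2)='.' (+4 fires, +5 burnt)
Step 6: cell (3,2)='.' (+2 fires, +4 burnt)
Step 7: cell (3,2)='.' (+1 fires, +2 burnt)
Step 8: cell (3,2)='.' (+0 fires, +1 burnt)
  fire out at step 8

2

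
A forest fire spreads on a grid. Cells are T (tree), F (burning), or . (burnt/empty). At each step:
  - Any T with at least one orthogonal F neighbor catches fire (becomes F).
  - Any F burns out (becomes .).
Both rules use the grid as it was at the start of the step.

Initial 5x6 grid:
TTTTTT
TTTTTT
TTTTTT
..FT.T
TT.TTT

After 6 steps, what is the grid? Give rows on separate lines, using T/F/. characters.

Step 1: 2 trees catch fire, 1 burn out
  TTTTTT
  TTTTTT
  TTFTTT
  ...F.T
  TT.TTT
Step 2: 4 trees catch fire, 2 burn out
  TTTTTT
  TTFTTT
  TF.FTT
  .....T
  TT.FTT
Step 3: 6 trees catch fire, 4 burn out
  TTFTTT
  TF.FTT
  F...FT
  .....T
  TT..FT
Step 4: 6 trees catch fire, 6 burn out
  TF.FTT
  F...FT
  .....F
  .....T
  TT...F
Step 5: 4 trees catch fire, 6 burn out
  F...FT
  .....F
  ......
  .....F
  TT....
Step 6: 1 trees catch fire, 4 burn out
  .....F
  ......
  ......
  ......
  TT....

.....F
......
......
......
TT....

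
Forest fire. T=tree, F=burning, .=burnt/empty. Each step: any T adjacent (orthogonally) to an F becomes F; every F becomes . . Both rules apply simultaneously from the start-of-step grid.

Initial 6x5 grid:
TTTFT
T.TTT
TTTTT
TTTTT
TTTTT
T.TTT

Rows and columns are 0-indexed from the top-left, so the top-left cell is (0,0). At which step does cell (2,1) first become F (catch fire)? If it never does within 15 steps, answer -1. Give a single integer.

Step 1: cell (2,1)='T' (+3 fires, +1 burnt)
Step 2: cell (2,1)='T' (+4 fires, +3 burnt)
Step 3: cell (2,1)='T' (+4 fires, +4 burnt)
Step 4: cell (2,1)='F' (+5 fires, +4 burnt)
  -> target ignites at step 4
Step 5: cell (2,1)='.' (+5 fires, +5 burnt)
Step 6: cell (2,1)='.' (+4 fires, +5 burnt)
Step 7: cell (2,1)='.' (+1 fires, +4 burnt)
Step 8: cell (2,1)='.' (+1 fires, +1 burnt)
Step 9: cell (2,1)='.' (+0 fires, +1 burnt)
  fire out at step 9

4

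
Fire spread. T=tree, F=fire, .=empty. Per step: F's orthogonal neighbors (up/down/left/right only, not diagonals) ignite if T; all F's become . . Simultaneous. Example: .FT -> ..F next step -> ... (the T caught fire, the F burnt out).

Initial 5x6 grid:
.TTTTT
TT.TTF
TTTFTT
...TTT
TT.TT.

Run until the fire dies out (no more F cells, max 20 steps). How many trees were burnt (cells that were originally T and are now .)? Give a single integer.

Answer: 19

Derivation:
Step 1: +7 fires, +2 burnt (F count now 7)
Step 2: +6 fires, +7 burnt (F count now 6)
Step 3: +4 fires, +6 burnt (F count now 4)
Step 4: +2 fires, +4 burnt (F count now 2)
Step 5: +0 fires, +2 burnt (F count now 0)
Fire out after step 5
Initially T: 21, now '.': 28
Total burnt (originally-T cells now '.'): 19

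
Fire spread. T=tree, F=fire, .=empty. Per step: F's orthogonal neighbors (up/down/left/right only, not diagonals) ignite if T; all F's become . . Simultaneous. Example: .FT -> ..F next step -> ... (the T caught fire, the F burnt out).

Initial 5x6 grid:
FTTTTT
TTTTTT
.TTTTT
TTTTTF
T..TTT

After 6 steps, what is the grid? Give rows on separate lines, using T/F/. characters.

Step 1: 5 trees catch fire, 2 burn out
  .FTTTT
  FTTTTT
  .TTTTF
  TTTTF.
  T..TTF
Step 2: 6 trees catch fire, 5 burn out
  ..FTTT
  .FTTTF
  .TTTF.
  TTTF..
  T..TF.
Step 3: 8 trees catch fire, 6 burn out
  ...FTF
  ..FTF.
  .FTF..
  TTF...
  T..F..
Step 4: 4 trees catch fire, 8 burn out
  ....F.
  ...F..
  ..F...
  TF....
  T.....
Step 5: 1 trees catch fire, 4 burn out
  ......
  ......
  ......
  F.....
  T.....
Step 6: 1 trees catch fire, 1 burn out
  ......
  ......
  ......
  ......
  F.....

......
......
......
......
F.....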